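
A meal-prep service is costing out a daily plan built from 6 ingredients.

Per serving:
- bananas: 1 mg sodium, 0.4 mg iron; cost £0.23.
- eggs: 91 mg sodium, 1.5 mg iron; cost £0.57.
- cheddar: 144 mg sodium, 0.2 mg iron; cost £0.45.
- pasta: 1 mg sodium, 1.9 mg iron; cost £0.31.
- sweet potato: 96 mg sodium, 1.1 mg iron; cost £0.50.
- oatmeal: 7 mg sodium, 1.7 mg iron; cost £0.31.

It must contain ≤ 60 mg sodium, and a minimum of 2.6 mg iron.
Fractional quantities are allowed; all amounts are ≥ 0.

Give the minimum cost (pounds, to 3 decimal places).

£0.424

Let x1 = servings of bananas, x2 = servings of eggs, x3 = servings of cheddar, x4 = servings of pasta, x5 = servings of sweet potato, x6 = servings of oatmeal.
Minimize 0.23x1 + 0.57x2 + 0.45x3 + 0.31x4 + 0.5x5 + 0.31x6 s.t.:
  1x1 + 91x2 + 144x3 + 1x4 + 96x5 + 7x6 ≤ 60   (sodium)
  0.4x1 + 1.5x2 + 0.2x3 + 1.9x4 + 1.1x5 + 1.7x6 ≥ 2.6   (iron)
  x1, x2, x3, x4, x5, x6 ≥ 0.
The minimum-cost mix takes nothing from bananas, eggs, cheddar, sweet potato, oatmeal — only pasta. The iron requirement is met with equality.
That vertex is x4 = 1.368.
Total cost: 0.31·1.368 = 0.42408.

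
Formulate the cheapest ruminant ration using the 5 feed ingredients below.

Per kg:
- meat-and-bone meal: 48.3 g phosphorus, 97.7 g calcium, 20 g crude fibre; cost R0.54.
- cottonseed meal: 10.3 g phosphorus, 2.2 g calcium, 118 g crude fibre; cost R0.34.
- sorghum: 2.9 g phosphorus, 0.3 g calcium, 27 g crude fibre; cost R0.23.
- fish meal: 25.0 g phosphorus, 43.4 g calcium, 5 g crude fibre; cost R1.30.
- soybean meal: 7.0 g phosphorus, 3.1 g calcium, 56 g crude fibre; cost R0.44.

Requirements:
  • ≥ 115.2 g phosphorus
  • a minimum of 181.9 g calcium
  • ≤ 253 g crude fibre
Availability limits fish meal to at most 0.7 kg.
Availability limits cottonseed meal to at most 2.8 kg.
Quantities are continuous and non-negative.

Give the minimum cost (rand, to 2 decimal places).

Let x1 = kg of meat-and-bone meal, x2 = kg of cottonseed meal, x3 = kg of sorghum, x4 = kg of fish meal, x5 = kg of soybean meal.
min 0.54x1 + 0.34x2 + 0.23x3 + 1.3x4 + 0.44x5 subject to:
  48.3x1 + 10.3x2 + 2.9x3 + 25x4 + 7x5 ≥ 115.2   (phosphorus)
  97.7x1 + 2.2x2 + 0.3x3 + 43.4x4 + 3.1x5 ≥ 181.9   (calcium)
  20x1 + 118x2 + 27x3 + 5x4 + 56x5 ≤ 253   (crude fibre)
  x4 ≤ 0.7
  x2 ≤ 2.8
  x1, x2, x3, x4, x5 ≥ 0.
At the optimum only meat-and-bone meal is positive (cottonseed meal, sorghum, fish meal, soybean meal = 0). The phosphorus requirement is met with equality.
So meat-and-bone meal = 2.385 kg.
Hence cost = 0.54·2.385 = R1.2879.

R1.29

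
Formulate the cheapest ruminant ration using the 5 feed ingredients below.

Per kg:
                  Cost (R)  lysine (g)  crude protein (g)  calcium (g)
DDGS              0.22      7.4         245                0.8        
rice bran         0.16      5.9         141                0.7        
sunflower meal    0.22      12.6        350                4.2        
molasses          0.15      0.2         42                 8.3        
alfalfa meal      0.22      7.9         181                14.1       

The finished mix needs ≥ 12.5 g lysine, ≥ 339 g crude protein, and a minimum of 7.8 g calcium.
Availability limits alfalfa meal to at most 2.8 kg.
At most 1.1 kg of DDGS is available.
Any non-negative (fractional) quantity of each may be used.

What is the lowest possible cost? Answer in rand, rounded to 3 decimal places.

Treat it as an LP. Let x1 = kg of DDGS, x2 = kg of rice bran, x3 = kg of sunflower meal, x4 = kg of molasses, x5 = kg of alfalfa meal.
min 0.22x1 + 0.16x2 + 0.22x3 + 0.15x4 + 0.22x5 subject to:
  7.4x1 + 5.9x2 + 12.6x3 + 0.2x4 + 7.9x5 ≥ 12.5   (lysine)
  245x1 + 141x2 + 350x3 + 42x4 + 181x5 ≥ 339   (crude protein)
  0.8x1 + 0.7x2 + 4.2x3 + 8.3x4 + 14.1x5 ≥ 7.8   (calcium)
  x5 ≤ 2.8
  x1 ≤ 1.1
  x1, x2, x3, x4, x5 ≥ 0.
The minimum-cost mix takes nothing from DDGS, rice bran, molasses — only sunflower meal, alfalfa meal. There the crude protein and calcium constraints are tight.
So sunflower meal = 0.8068 kg, alfalfa meal = 0.3129 kg.
Cost = 0.22·0.8068 + 0.22·0.3129 = 0.24633.

R0.246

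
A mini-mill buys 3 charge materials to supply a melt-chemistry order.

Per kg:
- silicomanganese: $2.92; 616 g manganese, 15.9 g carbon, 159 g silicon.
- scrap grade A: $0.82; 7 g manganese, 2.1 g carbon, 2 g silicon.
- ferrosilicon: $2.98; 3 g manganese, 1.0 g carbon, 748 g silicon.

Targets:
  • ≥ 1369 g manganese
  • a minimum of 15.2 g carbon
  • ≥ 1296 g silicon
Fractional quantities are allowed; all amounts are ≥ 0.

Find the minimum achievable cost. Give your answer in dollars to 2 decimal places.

$10.23

Let x1 = kg of silicomanganese, x2 = kg of scrap grade A, x3 = kg of ferrosilicon.
min 2.92x1 + 0.82x2 + 2.98x3 subject to:
  616x1 + 7x2 + 3x3 ≥ 1369   (manganese)
  15.9x1 + 2.1x2 + 1x3 ≥ 15.2   (carbon)
  159x1 + 2x2 + 748x3 ≥ 1296   (silicon)
  x1, x2, x3 ≥ 0.
The cheapest feasible vertex uses only silicomanganese, ferrosilicon; scrap grade A is not used. The manganese and silicon requirements are met with equality.
Solving gives x1 = 2.216, x3 = 1.262.
Total cost: 2.92·2.216 + 2.98·1.262 = 10.2315.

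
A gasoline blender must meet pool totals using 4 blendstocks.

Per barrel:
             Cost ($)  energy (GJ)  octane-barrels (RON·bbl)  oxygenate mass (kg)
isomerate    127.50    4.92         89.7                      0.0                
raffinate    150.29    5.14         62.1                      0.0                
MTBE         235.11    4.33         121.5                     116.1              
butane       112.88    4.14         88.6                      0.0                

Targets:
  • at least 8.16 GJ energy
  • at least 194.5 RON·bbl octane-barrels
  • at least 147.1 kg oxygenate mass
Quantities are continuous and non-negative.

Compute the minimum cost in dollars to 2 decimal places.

$367.18

Set it up as a linear program. Let x1 = barrels of isomerate, x2 = barrels of raffinate, x3 = barrels of MTBE, x4 = barrels of butane.
min 127.5x1 + 150.29x2 + 235.11x3 + 112.88x4 subject to:
  4.92x1 + 5.14x2 + 4.33x3 + 4.14x4 ≥ 8.16   (energy)
  89.7x1 + 62.1x2 + 121.5x3 + 88.6x4 ≥ 194.5   (octane-barrels)
  116.1x3 ≥ 147.1   (oxygenate mass)
  x1, x2, x3, x4 ≥ 0.
The minimum-cost mix takes nothing from raffinate, butane — only isomerate, MTBE. There the energy and oxygenate mass constraints are tight.
Solving gives x1 = 0.5435, x3 = 1.267.
Total cost: 127.5·0.5435 + 235.11·1.267 = 367.1806.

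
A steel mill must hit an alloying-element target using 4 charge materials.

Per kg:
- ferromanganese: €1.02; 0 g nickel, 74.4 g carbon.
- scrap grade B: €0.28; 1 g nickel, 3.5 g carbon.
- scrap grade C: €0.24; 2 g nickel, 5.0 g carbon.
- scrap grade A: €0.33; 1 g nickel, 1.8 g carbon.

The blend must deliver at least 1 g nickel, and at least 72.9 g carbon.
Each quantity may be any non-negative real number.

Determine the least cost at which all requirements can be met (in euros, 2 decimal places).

Set it up as a linear program. Let x1 = kg of ferromanganese, x2 = kg of scrap grade B, x3 = kg of scrap grade C, x4 = kg of scrap grade A.
min 1.02x1 + 0.28x2 + 0.24x3 + 0.33x4 s.t.:
  1x2 + 2x3 + 1x4 ≥ 1   (nickel)
  74.4x1 + 3.5x2 + 5x3 + 1.8x4 ≥ 72.9   (carbon)
  x1, x2, x3, x4 ≥ 0.
The minimum-cost mix takes nothing from scrap grade B, scrap grade A — only ferromanganese, scrap grade C. There the nickel and carbon constraints are tight.
Solving gives x1 = 0.9462, x3 = 0.5.
Cost = 1.02·0.9462 + 0.24·0.5 = 1.0851.

€1.09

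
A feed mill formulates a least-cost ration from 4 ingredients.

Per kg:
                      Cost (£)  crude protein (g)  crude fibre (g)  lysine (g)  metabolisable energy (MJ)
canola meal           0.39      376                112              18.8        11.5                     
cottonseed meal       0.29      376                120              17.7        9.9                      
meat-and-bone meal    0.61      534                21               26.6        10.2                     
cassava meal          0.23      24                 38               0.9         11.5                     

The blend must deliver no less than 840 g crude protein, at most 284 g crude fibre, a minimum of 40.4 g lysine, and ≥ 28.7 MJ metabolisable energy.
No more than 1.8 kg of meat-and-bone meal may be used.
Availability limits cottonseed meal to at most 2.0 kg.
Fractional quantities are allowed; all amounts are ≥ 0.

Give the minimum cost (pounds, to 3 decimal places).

£0.801

Let x1 = kg of canola meal, x2 = kg of cottonseed meal, x3 = kg of meat-and-bone meal, x4 = kg of cassava meal.
Minimise 0.39x1 + 0.29x2 + 0.61x3 + 0.23x4 with:
  376x1 + 376x2 + 534x3 + 24x4 ≥ 840   (crude protein)
  112x1 + 120x2 + 21x3 + 38x4 ≤ 284   (crude fibre)
  18.8x1 + 17.7x2 + 26.6x3 + 0.9x4 ≥ 40.4   (lysine)
  11.5x1 + 9.9x2 + 10.2x3 + 11.5x4 ≥ 28.7   (metabolisable energy)
  x3 ≤ 1.8
  x2 ≤ 2
  x1, x2, x3, x4 ≥ 0.
All 4 inputs are positive at the optimum. Binding constraints: crude fibre, lysine, metabolisable energy, the cottonseed meal cap.
Solving gives x1 = 0.2018, x2 = 2, x3 = 0.0268, x4 = 0.5484.
Hence cost = 0.39·0.2018 + 0.29·2 + 0.61·0.0268 + 0.23·0.5484 = £0.80118.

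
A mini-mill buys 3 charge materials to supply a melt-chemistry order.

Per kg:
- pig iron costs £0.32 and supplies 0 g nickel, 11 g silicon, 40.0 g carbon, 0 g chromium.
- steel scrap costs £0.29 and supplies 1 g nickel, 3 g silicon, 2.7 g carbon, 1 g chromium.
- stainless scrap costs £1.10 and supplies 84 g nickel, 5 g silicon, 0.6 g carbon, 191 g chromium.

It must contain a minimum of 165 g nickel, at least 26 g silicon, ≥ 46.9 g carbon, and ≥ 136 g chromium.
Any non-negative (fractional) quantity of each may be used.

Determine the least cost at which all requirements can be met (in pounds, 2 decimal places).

£2.63

Let x1 = kg of pig iron, x2 = kg of steel scrap, x3 = kg of stainless scrap.
min 0.32x1 + 0.29x2 + 1.1x3 s.t.:
  1x2 + 84x3 ≥ 165   (nickel)
  11x1 + 3x2 + 5x3 ≥ 26   (silicon)
  40x1 + 2.7x2 + 0.6x3 ≥ 46.9   (carbon)
  1x2 + 191x3 ≥ 136   (chromium)
  x1, x2, x3 ≥ 0.
At the optimum only pig iron, stainless scrap are positive (steel scrap = 0). The nickel and silicon requirements are met with equality.
That vertex is x1 = 1.471, x3 = 1.964.
Cost = 0.32·1.471 + 1.1·1.964 = 2.6311.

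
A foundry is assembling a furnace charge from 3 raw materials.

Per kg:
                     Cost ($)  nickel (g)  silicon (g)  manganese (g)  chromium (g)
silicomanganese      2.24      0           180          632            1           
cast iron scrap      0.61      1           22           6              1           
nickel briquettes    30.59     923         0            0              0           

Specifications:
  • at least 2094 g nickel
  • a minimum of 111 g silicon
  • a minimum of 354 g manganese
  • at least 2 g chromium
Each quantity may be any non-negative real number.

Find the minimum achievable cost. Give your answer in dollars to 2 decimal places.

$71.46

This is a linear program. Let x1 = kg of silicomanganese, x2 = kg of cast iron scrap, x3 = kg of nickel briquettes.
Minimize 2.24x1 + 0.61x2 + 30.59x3 s.t.:
  1x2 + 923x3 ≥ 2094   (nickel)
  180x1 + 22x2 ≥ 111   (silicon)
  632x1 + 6x2 ≥ 354   (manganese)
  1x1 + 1x2 ≥ 2   (chromium)
  x1, x2, x3 ≥ 0.
The optimal mix uses every input. Binding constraints: nickel, manganese, chromium.
Solving gives x1 = 0.5463, x2 = 1.454, x3 = 2.267.
Cost = 2.24·0.5463 + 0.61·1.454 + 30.59·2.267 = 71.4582.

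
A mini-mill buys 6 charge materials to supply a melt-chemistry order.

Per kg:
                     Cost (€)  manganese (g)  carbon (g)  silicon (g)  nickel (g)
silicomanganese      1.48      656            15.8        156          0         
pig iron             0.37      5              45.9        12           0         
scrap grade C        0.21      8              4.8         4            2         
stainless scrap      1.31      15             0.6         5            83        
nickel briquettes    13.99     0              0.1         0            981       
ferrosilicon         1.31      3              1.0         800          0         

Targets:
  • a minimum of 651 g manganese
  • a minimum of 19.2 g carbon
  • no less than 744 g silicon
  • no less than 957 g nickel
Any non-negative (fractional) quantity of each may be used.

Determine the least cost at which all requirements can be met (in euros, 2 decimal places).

Set it up as a linear program. Let x1 = kg of silicomanganese, x2 = kg of pig iron, x3 = kg of scrap grade C, x4 = kg of stainless scrap, x5 = kg of nickel briquettes, x6 = kg of ferrosilicon.
min 1.48x1 + 0.37x2 + 0.21x3 + 1.31x4 + 13.99x5 + 1.31x6 subject to:
  656x1 + 5x2 + 8x3 + 15x4 + 3x6 ≥ 651   (manganese)
  15.8x1 + 45.9x2 + 4.8x3 + 0.6x4 + 0.1x5 + 1x6 ≥ 19.2   (carbon)
  156x1 + 12x2 + 4x3 + 5x4 + 800x6 ≥ 744   (silicon)
  2x3 + 83x4 + 981x5 ≥ 957   (nickel)
  x1, x2, x3, x4, x5, x6 ≥ 0.
The minimum-cost mix takes nothing from scrap grade C, stainless scrap — only silicomanganese, pig iron, nickel briquettes, ferrosilicon. Binding constraints: manganese, carbon, silicon, nickel.
That vertex is x1 = 0.9886, x2 = 0.05985, x5 = 0.9755, x6 = 0.7363.
Objective = 1.48·0.9886 + 0.37·0.05985 + 13.99·0.9755 + 1.31·0.7363 = 16.0971.

€16.10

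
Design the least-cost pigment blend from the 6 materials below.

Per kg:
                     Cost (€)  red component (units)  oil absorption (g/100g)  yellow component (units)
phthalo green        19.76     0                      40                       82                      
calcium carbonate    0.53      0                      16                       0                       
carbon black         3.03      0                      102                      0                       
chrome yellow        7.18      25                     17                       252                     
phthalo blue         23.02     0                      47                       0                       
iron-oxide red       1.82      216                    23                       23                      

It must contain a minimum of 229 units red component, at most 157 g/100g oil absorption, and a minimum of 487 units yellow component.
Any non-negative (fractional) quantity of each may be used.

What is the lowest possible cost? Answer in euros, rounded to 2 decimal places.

€14.86

This is a linear program. Let x1 = kg of phthalo green, x2 = kg of calcium carbonate, x3 = kg of carbon black, x4 = kg of chrome yellow, x5 = kg of phthalo blue, x6 = kg of iron-oxide red.
min 19.76x1 + 0.53x2 + 3.03x3 + 7.18x4 + 23.02x5 + 1.82x6 subject to:
  25x4 + 216x6 ≥ 229   (red component)
  40x1 + 16x2 + 102x3 + 17x4 + 47x5 + 23x6 ≤ 157   (oil absorption)
  82x1 + 252x4 + 23x6 ≥ 487   (yellow component)
  x1, x2, x3, x4, x5, x6 ≥ 0.
The optimal basis is {chrome yellow, iron-oxide red}; phthalo green, calcium carbonate, carbon black, phthalo blue drop out. The red component and yellow component requirements are met with equality.
So chrome yellow = 1.855 kg, iron-oxide red = 0.8454 kg.
Hence cost = 7.18·1.855 + 1.82·0.8454 = €14.8575.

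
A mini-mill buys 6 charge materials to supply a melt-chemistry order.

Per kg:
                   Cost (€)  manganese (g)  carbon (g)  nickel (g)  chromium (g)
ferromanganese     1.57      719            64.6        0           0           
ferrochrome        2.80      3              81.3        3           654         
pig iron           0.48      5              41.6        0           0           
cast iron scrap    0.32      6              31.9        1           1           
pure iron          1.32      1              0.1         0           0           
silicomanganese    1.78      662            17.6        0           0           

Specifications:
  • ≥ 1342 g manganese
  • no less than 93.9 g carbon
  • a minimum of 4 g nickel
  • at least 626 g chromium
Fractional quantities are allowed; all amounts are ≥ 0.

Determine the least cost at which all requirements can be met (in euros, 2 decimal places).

€5.95

Let x1 = kg of ferromanganese, x2 = kg of ferrochrome, x3 = kg of pig iron, x4 = kg of cast iron scrap, x5 = kg of pure iron, x6 = kg of silicomanganese.
min 1.57x1 + 2.8x2 + 0.48x3 + 0.32x4 + 1.32x5 + 1.78x6 subject to:
  719x1 + 3x2 + 5x3 + 6x4 + 1x5 + 662x6 ≥ 1342   (manganese)
  64.6x1 + 81.3x2 + 41.6x3 + 31.9x4 + 0.1x5 + 17.6x6 ≥ 93.9   (carbon)
  3x2 + 1x4 ≥ 4   (nickel)
  654x2 + 1x4 ≥ 626   (chromium)
  x1, x2, x3, x4, x5, x6 ≥ 0.
The cheapest feasible vertex uses only ferromanganese, ferrochrome, cast iron scrap; pig iron, pure iron, silicomanganese are not used. The manganese, nickel, chromium requirements are met with equality.
Optimal quantities: ferromanganese = 1.853 kg, ferrochrome = 0.9555 kg, cast iron scrap = 1.134 kg.
Hence cost = 1.57·1.853 + 2.8·0.9555 + 0.32·1.134 = €5.9475.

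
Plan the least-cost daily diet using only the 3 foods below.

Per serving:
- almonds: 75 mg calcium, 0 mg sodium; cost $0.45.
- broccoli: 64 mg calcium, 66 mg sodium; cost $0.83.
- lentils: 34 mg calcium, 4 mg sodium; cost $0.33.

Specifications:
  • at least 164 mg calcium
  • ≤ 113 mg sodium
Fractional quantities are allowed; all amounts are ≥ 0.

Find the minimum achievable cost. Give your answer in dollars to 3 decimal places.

Treat it as an LP. Let x1 = servings of almonds, x2 = servings of broccoli, x3 = servings of lentils.
Minimize 0.45x1 + 0.83x2 + 0.33x3 s.t.:
  75x1 + 64x2 + 34x3 ≥ 164   (calcium)
  66x2 + 4x3 ≤ 113   (sodium)
  x1, x2, x3 ≥ 0.
The minimum-cost mix takes nothing from broccoli, lentils — only almonds. The calcium requirement is met with equality.
Optimal quantities: almonds = 2.187 servings.
Hence cost = 0.45·2.187 = $0.98415.

$0.984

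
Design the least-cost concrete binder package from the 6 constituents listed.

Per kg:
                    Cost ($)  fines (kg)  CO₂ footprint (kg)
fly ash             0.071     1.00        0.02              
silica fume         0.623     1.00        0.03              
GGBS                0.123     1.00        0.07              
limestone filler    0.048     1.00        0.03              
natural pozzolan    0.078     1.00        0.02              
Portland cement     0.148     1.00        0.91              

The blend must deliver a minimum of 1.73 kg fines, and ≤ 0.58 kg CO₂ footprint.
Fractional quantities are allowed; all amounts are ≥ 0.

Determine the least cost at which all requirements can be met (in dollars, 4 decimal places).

$0.0830

Let x1 = kg of fly ash, x2 = kg of silica fume, x3 = kg of GGBS, x4 = kg of limestone filler, x5 = kg of natural pozzolan, x6 = kg of Portland cement.
min 0.071x1 + 0.623x2 + 0.123x3 + 0.048x4 + 0.078x5 + 0.148x6 s.t.:
  1x1 + 1x2 + 1x3 + 1x4 + 1x5 + 1x6 ≥ 1.73   (fines)
  0.02x1 + 0.03x2 + 0.07x3 + 0.03x4 + 0.02x5 + 0.91x6 ≤ 0.58   (CO₂ footprint)
  x1, x2, x3, x4, x5, x6 ≥ 0.
The optimal basis is {limestone filler}; fly ash, silica fume, GGBS, natural pozzolan, Portland cement drop out. The fines requirement is met with equality.
Solving gives x4 = 1.73.
Objective = 0.048·1.73 = 0.083040.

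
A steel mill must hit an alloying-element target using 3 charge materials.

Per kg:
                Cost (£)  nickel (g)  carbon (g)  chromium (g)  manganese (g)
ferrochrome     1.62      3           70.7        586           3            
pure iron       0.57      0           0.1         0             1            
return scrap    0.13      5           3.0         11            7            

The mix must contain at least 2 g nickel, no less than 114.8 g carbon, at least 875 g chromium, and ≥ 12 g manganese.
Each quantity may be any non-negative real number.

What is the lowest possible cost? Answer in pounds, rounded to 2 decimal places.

£2.69

This is a linear program. Let x1 = kg of ferrochrome, x2 = kg of pure iron, x3 = kg of return scrap.
Minimise 1.62x1 + 0.57x2 + 0.13x3 subject to:
  3x1 + 5x3 ≥ 2   (nickel)
  70.7x1 + 0.1x2 + 3x3 ≥ 114.8   (carbon)
  586x1 + 11x3 ≥ 875   (chromium)
  3x1 + 1x2 + 7x3 ≥ 12   (manganese)
  x1, x2, x3 ≥ 0.
The minimum-cost mix takes nothing from pure iron — only ferrochrome, return scrap. Binding constraints: carbon and manganese.
That vertex is x1 = 1.58, x3 = 1.037.
Objective = 1.62·1.58 + 0.13·1.037 = 2.6944.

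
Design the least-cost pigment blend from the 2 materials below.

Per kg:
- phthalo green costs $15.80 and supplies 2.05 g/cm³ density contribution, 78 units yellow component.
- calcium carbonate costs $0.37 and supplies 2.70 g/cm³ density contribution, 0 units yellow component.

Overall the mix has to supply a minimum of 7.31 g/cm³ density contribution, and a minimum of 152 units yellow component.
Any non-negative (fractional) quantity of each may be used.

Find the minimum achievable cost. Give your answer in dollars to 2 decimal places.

$31.24

Treat it as an LP. Let x1 = kg of phthalo green, x2 = kg of calcium carbonate.
Minimize 15.8x1 + 0.37x2 s.t.:
  2.05x1 + 2.7x2 ≥ 7.31   (density contribution)
  78x1 ≥ 152   (yellow component)
  x1, x2 ≥ 0.
Both inputs are positive at the optimum. There the density contribution and yellow component constraints are tight.
So phthalo green = 1.9487 kg, calcium carbonate = 1.2278 kg.
Total cost: 15.8·1.9487 + 0.37·1.2278 = 31.2437.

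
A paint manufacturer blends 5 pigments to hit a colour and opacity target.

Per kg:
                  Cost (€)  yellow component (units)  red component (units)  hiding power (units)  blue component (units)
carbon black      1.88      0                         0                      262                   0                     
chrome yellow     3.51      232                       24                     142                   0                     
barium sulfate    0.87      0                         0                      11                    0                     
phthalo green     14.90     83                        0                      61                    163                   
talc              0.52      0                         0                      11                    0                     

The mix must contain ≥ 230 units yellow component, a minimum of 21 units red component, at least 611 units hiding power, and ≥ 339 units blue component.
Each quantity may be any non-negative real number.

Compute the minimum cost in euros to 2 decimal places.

€36.64

Let x1 = kg of carbon black, x2 = kg of chrome yellow, x3 = kg of barium sulfate, x4 = kg of phthalo green, x5 = kg of talc.
Minimize 1.88x1 + 3.51x2 + 0.87x3 + 14.9x4 + 0.52x5 with:
  232x2 + 83x4 ≥ 230   (yellow component)
  24x2 ≥ 21   (red component)
  262x1 + 142x2 + 11x3 + 61x4 + 11x5 ≥ 611   (hiding power)
  163x4 ≥ 339   (blue component)
  x1, x2, x3, x4, x5 ≥ 0.
The optimal basis is {carbon black, chrome yellow, phthalo green}; barium sulfate, talc drop out. There the red component, hiding power, blue component constraints are tight.
Optimal quantities: carbon black = 1.3736 kg, chrome yellow = 0.875 kg, phthalo green = 2.0798 kg.
Objective = 1.88·1.3736 + 3.51·0.875 + 14.9·2.0798 = 36.6426.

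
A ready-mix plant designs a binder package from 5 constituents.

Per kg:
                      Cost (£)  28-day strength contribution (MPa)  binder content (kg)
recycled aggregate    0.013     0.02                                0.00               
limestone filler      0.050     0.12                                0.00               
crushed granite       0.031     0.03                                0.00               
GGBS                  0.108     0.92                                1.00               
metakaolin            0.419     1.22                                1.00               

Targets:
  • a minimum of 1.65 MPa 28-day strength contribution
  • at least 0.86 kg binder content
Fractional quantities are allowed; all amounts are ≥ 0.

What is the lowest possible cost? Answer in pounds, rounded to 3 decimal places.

£0.194

Treat it as an LP. Let x1 = kg of recycled aggregate, x2 = kg of limestone filler, x3 = kg of crushed granite, x4 = kg of GGBS, x5 = kg of metakaolin.
Minimize 0.013x1 + 0.05x2 + 0.031x3 + 0.108x4 + 0.419x5 subject to:
  0.02x1 + 0.12x2 + 0.03x3 + 0.92x4 + 1.22x5 ≥ 1.65   (28-day strength contribution)
  1x4 + 1x5 ≥ 0.86   (binder content)
  x1, x2, x3, x4, x5 ≥ 0.
The cheapest feasible vertex uses only GGBS; recycled aggregate, limestone filler, crushed granite, metakaolin are not used. Binding constraint: 28-day strength contribution.
Optimal quantities: GGBS = 1.793 kg.
Objective = 0.108·1.793 = 0.19364.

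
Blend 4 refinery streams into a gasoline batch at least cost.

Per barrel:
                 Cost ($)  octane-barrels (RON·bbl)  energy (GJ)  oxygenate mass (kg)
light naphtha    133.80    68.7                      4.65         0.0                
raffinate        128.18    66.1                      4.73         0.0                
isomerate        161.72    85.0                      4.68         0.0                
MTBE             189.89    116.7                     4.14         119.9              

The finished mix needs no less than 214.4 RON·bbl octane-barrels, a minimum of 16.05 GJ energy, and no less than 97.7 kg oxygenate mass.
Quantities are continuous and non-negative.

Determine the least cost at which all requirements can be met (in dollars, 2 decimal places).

Treat it as an LP. Let x1 = barrels of light naphtha, x2 = barrels of raffinate, x3 = barrels of isomerate, x4 = barrels of MTBE.
min 133.8x1 + 128.18x2 + 161.72x3 + 189.89x4 s.t.:
  68.7x1 + 66.1x2 + 85x3 + 116.7x4 ≥ 214.4   (octane-barrels)
  4.65x1 + 4.73x2 + 4.68x3 + 4.14x4 ≥ 16.05   (energy)
  119.9x4 ≥ 97.7   (oxygenate mass)
  x1, x2, x3, x4 ≥ 0.
At the optimum only raffinate, MTBE are positive (light naphtha, isomerate = 0). Binding constraints: energy and oxygenate mass.
Solving gives x2 = 2.68003, x4 = 0.814846.
Hence cost = 128.18·2.68003 + 189.89·0.814846 = $498.2574.

$498.26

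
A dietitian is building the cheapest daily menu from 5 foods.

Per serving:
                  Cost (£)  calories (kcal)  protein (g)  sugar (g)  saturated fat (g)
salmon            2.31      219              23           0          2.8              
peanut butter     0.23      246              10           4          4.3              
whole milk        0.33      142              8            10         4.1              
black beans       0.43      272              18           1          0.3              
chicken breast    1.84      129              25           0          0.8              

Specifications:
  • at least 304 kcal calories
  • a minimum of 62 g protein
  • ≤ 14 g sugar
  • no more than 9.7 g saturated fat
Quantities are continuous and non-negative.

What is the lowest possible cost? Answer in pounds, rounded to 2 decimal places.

£1.46

Let x1 = servings of salmon, x2 = servings of peanut butter, x3 = servings of whole milk, x4 = servings of black beans, x5 = servings of chicken breast.
min 2.31x1 + 0.23x2 + 0.33x3 + 0.43x4 + 1.84x5 with:
  219x1 + 246x2 + 142x3 + 272x4 + 129x5 ≥ 304   (calories)
  23x1 + 10x2 + 8x3 + 18x4 + 25x5 ≥ 62   (protein)
  4x2 + 10x3 + 1x4 ≤ 14   (sugar)
  2.8x1 + 4.3x2 + 4.1x3 + 0.3x4 + 0.8x5 ≤ 9.7   (saturated fat)
  x1, x2, x3, x4, x5 ≥ 0.
The optimal basis is {peanut butter, black beans}; salmon, whole milk, chicken breast drop out. There the protein and saturated fat constraints are tight.
Solving gives x2 = 2.097, x4 = 2.28.
Cost = 0.23·2.097 + 0.43·2.28 = 1.4627.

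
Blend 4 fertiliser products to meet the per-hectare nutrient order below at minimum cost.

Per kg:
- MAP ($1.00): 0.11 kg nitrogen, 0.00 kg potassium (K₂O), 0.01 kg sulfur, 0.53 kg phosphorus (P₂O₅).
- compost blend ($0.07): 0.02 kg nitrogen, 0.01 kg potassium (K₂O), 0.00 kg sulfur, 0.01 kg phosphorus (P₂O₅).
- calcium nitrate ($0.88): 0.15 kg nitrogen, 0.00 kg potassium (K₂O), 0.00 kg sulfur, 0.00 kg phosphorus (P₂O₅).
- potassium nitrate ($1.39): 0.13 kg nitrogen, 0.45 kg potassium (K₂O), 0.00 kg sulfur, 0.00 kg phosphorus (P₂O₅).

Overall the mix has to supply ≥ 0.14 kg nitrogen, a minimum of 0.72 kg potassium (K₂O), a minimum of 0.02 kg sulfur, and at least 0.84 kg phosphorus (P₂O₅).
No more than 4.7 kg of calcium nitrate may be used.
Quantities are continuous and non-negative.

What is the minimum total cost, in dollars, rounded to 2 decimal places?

$4.22

Let x1 = kg of MAP, x2 = kg of compost blend, x3 = kg of calcium nitrate, x4 = kg of potassium nitrate.
Minimize 1x1 + 0.07x2 + 0.88x3 + 1.39x4 s.t.:
  0.11x1 + 0.02x2 + 0.15x3 + 0.13x4 ≥ 0.14   (nitrogen)
  0.01x2 + 0.45x4 ≥ 0.72   (potassium (K₂O))
  0.01x1 ≥ 0.02   (sulfur)
  0.53x1 + 0.01x2 ≥ 0.84   (phosphorus (P₂O₅))
  x3 ≤ 4.7
  x1, x2, x3, x4 ≥ 0.
At the optimum only MAP, potassium nitrate are positive (compost blend, calcium nitrate = 0). Binding constraints: potassium (K₂O) and sulfur.
That vertex is x1 = 2, x4 = 1.6.
Objective = 1·2 + 1.39·1.6 = 4.2240.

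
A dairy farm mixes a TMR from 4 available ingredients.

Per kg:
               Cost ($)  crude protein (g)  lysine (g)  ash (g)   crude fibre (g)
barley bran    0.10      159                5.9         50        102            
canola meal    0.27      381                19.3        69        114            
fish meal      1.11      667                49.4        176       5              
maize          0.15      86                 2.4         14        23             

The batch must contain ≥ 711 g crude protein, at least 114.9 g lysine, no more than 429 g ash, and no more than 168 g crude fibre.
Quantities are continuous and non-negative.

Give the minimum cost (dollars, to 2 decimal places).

Treat it as an LP. Let x1 = kg of barley bran, x2 = kg of canola meal, x3 = kg of fish meal, x4 = kg of maize.
Minimise 0.1x1 + 0.27x2 + 1.11x3 + 0.15x4 subject to:
  159x1 + 381x2 + 667x3 + 86x4 ≥ 711   (crude protein)
  5.9x1 + 19.3x2 + 49.4x3 + 2.4x4 ≥ 114.9   (lysine)
  50x1 + 69x2 + 176x3 + 14x4 ≤ 429   (ash)
  102x1 + 114x2 + 5x3 + 23x4 ≤ 168   (crude fibre)
  x1, x2, x3, x4 ≥ 0.
At the optimum only canola meal, fish meal are positive (barley bran, maize = 0). There the lysine and crude fibre constraints are tight.
That vertex is x2 = 1.396, x3 = 1.781.
Total cost: 0.27·1.396 + 1.11·1.781 = 2.3538.

$2.35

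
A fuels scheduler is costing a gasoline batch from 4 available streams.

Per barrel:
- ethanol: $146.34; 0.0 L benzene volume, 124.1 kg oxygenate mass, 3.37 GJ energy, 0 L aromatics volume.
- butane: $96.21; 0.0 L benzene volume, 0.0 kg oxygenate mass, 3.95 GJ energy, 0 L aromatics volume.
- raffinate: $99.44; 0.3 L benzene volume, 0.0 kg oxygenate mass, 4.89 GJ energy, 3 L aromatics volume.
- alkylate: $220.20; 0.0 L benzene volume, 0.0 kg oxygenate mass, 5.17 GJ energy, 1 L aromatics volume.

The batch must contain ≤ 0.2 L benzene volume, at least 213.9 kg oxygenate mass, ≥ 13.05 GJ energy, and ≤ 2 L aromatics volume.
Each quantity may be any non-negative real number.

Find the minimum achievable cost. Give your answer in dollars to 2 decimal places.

Treat it as an LP. Let x1 = barrels of ethanol, x2 = barrels of butane, x3 = barrels of raffinate, x4 = barrels of alkylate.
min 146.34x1 + 96.21x2 + 99.44x3 + 220.2x4 s.t.:
  0.3x3 ≤ 0.2   (benzene volume)
  124.1x1 ≥ 213.9   (oxygenate mass)
  3.37x1 + 3.95x2 + 4.89x3 + 5.17x4 ≥ 13.05   (energy)
  3x3 + 1x4 ≤ 2   (aromatics volume)
  x1, x2, x3, x4 ≥ 0.
The optimal basis is {ethanol, butane, raffinate}; alkylate drops out. The benzene volume, oxygenate mass, energy, aromatics volume requirements are met with equality.
Optimal quantities: ethanol = 1.7236 barrels, butane = 1.008 barrels, raffinate = 0.66667 barrels.
Objective = 146.34·1.7236 + 96.21·1.008 + 99.44·0.66667 = 415.50497.

$415.50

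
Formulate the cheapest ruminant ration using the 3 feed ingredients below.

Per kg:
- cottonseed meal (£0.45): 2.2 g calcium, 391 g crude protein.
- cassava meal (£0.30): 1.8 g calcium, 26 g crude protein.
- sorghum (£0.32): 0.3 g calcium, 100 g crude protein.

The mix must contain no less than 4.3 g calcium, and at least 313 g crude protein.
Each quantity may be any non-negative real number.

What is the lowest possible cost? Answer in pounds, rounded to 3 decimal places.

£0.775

Let x1 = kg of cottonseed meal, x2 = kg of cassava meal, x3 = kg of sorghum.
Minimise 0.45x1 + 0.3x2 + 0.32x3 subject to:
  2.2x1 + 1.8x2 + 0.3x3 ≥ 4.3   (calcium)
  391x1 + 26x2 + 100x3 ≥ 313   (crude protein)
  x1, x2, x3 ≥ 0.
The minimum-cost mix takes nothing from sorghum — only cottonseed meal, cassava meal. There the calcium and crude protein constraints are tight.
So cottonseed meal = 0.6984 kg, cassava meal = 1.535 kg.
Cost = 0.45·0.6984 + 0.3·1.535 = 0.77478.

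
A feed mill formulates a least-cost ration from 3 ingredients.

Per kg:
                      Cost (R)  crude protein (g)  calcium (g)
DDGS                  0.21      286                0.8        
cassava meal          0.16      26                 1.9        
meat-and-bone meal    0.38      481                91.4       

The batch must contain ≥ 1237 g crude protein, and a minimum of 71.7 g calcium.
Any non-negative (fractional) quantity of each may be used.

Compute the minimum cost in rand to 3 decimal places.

This is a linear program. Let x1 = kg of DDGS, x2 = kg of cassava meal, x3 = kg of meat-and-bone meal.
Minimize 0.21x1 + 0.16x2 + 0.38x3 subject to:
  286x1 + 26x2 + 481x3 ≥ 1237   (crude protein)
  0.8x1 + 1.9x2 + 91.4x3 ≥ 71.7   (calcium)
  x1, x2, x3 ≥ 0.
The minimum-cost mix takes nothing from cassava meal — only DDGS, meat-and-bone meal. There the crude protein and calcium constraints are tight.
That vertex is x1 = 3.051, x3 = 0.7578.
Objective = 0.21·3.051 + 0.38·0.7578 = 0.92867.

R0.929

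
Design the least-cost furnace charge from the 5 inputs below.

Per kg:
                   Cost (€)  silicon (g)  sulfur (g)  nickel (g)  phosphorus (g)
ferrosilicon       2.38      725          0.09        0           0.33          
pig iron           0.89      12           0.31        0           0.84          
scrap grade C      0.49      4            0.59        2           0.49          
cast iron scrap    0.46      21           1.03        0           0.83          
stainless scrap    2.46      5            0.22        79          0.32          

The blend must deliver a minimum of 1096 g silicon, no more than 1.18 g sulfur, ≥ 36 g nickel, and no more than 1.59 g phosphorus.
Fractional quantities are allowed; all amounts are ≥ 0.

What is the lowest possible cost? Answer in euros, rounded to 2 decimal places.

Let x1 = kg of ferrosilicon, x2 = kg of pig iron, x3 = kg of scrap grade C, x4 = kg of cast iron scrap, x5 = kg of stainless scrap.
min 2.38x1 + 0.89x2 + 0.49x3 + 0.46x4 + 2.46x5 with:
  725x1 + 12x2 + 4x3 + 21x4 + 5x5 ≥ 1096   (silicon)
  0.09x1 + 0.31x2 + 0.59x3 + 1.03x4 + 0.22x5 ≤ 1.18   (sulfur)
  2x3 + 79x5 ≥ 36   (nickel)
  0.33x1 + 0.84x2 + 0.49x3 + 0.83x4 + 0.32x5 ≤ 1.59   (phosphorus)
  x1, x2, x3, x4, x5 ≥ 0.
The minimum-cost mix takes nothing from pig iron, scrap grade C, cast iron scrap — only ferrosilicon, stainless scrap. There the silicon and nickel constraints are tight.
That vertex is x1 = 1.509, x5 = 0.4557.
Cost = 2.38·1.509 + 2.46·0.4557 = 4.7124.

€4.71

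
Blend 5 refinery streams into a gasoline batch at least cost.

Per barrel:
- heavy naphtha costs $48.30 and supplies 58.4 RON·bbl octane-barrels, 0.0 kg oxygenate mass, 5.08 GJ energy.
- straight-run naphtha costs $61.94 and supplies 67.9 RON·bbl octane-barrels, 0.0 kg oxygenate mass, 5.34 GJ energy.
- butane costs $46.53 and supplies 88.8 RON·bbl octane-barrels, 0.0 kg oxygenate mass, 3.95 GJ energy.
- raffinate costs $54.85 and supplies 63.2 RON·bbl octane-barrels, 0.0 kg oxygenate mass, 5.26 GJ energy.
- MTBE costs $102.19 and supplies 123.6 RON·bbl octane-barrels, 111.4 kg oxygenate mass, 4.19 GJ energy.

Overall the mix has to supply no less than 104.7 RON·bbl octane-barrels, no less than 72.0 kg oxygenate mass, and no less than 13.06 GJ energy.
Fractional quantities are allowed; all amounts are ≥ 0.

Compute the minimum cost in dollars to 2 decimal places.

$164.47

Treat it as an LP. Let x1 = barrels of heavy naphtha, x2 = barrels of straight-run naphtha, x3 = barrels of butane, x4 = barrels of raffinate, x5 = barrels of MTBE.
Minimize 48.3x1 + 61.94x2 + 46.53x3 + 54.85x4 + 102.19x5 subject to:
  58.4x1 + 67.9x2 + 88.8x3 + 63.2x4 + 123.6x5 ≥ 104.7   (octane-barrels)
  111.4x5 ≥ 72   (oxygenate mass)
  5.08x1 + 5.34x2 + 3.95x3 + 5.26x4 + 4.19x5 ≥ 13.06   (energy)
  x1, x2, x3, x4, x5 ≥ 0.
The minimum-cost mix takes nothing from straight-run naphtha, butane, raffinate — only heavy naphtha, MTBE. There the oxygenate mass and energy constraints are tight.
That vertex is x1 = 2.0378, x5 = 0.64632.
Hence cost = 48.3·2.0378 + 102.19·0.64632 = $164.4732.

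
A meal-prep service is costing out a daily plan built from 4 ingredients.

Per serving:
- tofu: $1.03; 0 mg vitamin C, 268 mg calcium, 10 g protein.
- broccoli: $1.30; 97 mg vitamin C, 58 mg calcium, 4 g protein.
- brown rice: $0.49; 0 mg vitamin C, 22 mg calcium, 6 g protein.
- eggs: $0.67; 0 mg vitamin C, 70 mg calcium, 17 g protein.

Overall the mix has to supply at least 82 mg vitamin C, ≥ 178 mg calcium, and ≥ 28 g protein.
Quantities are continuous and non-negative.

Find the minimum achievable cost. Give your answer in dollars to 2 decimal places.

$2.15

Set it up as a linear program. Let x1 = servings of tofu, x2 = servings of broccoli, x3 = servings of brown rice, x4 = servings of eggs.
Minimize 1.03x1 + 1.3x2 + 0.49x3 + 0.67x4 subject to:
  97x2 ≥ 82   (vitamin C)
  268x1 + 58x2 + 22x3 + 70x4 ≥ 178   (calcium)
  10x1 + 4x2 + 6x3 + 17x4 ≥ 28   (protein)
  x1, x2, x3, x4 ≥ 0.
The minimum-cost mix takes nothing from brown rice — only tofu, broccoli, eggs. There the vitamin C, calcium, protein constraints are tight.
Solving gives x1 = 0.1217, x2 = 0.8454, x4 = 1.377.
Total cost: 1.03·0.1217 + 1.3·0.8454 + 0.67·1.377 = 2.1470.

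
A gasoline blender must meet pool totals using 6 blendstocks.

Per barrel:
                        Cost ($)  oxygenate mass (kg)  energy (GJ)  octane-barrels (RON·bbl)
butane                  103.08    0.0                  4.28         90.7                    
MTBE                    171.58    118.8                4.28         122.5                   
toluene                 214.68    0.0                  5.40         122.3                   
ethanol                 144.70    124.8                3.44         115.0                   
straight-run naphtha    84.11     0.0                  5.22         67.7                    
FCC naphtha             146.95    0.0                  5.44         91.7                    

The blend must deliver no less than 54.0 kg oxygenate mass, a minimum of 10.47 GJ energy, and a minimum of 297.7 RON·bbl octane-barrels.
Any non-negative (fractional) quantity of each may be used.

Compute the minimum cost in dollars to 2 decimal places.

$344.39

Let x1 = barrels of butane, x2 = barrels of MTBE, x3 = barrels of toluene, x4 = barrels of ethanol, x5 = barrels of straight-run naphtha, x6 = barrels of FCC naphtha.
Minimise 103.08x1 + 171.58x2 + 214.68x3 + 144.7x4 + 84.11x5 + 146.95x6 s.t.:
  118.8x2 + 124.8x4 ≥ 54   (oxygenate mass)
  4.28x1 + 4.28x2 + 5.4x3 + 3.44x4 + 5.22x5 + 5.44x6 ≥ 10.47   (energy)
  90.7x1 + 122.5x2 + 122.3x3 + 115x4 + 67.7x5 + 91.7x6 ≥ 297.7   (octane-barrels)
  x1, x2, x3, x4, x5, x6 ≥ 0.
The cheapest feasible vertex uses only butane, ethanol; MTBE, toluene, straight-run naphtha, FCC naphtha are not used. The oxygenate mass and octane-barrels requirements are met with equality.
Solving gives x1 = 2.7336, x4 = 0.43269.
Total cost: 103.08·2.7336 + 144.7·0.43269 = 344.3897.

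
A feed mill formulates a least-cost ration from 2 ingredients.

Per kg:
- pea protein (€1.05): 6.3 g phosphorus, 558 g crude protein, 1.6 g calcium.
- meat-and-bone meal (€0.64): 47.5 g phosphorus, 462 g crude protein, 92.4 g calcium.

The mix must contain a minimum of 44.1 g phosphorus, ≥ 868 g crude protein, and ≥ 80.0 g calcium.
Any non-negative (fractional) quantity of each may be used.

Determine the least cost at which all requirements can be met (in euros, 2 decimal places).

Let x1 = kg of pea protein, x2 = kg of meat-and-bone meal.
Minimise 1.05x1 + 0.64x2 s.t.:
  6.3x1 + 47.5x2 ≥ 44.1   (phosphorus)
  558x1 + 462x2 ≥ 868   (crude protein)
  1.6x1 + 92.4x2 ≥ 80   (calcium)
  x1, x2 ≥ 0.
The minimum-cost mix takes nothing from pea protein — only meat-and-bone meal. There the crude protein constraint is tight.
So meat-and-bone meal = 1.879 kg.
Objective = 0.64·1.879 = 1.2026.

€1.20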